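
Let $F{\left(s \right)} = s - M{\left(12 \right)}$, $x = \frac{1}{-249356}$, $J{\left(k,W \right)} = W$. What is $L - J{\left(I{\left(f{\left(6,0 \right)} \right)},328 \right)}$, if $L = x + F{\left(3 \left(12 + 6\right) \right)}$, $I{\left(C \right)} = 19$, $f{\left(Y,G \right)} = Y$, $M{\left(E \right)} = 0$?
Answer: $- \frac{68323545}{249356} \approx -274.0$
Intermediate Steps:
$x = - \frac{1}{249356} \approx -4.0103 \cdot 10^{-6}$
$F{\left(s \right)} = s$ ($F{\left(s \right)} = s - 0 = s + 0 = s$)
$L = \frac{13465223}{249356}$ ($L = - \frac{1}{249356} + 3 \left(12 + 6\right) = - \frac{1}{249356} + 3 \cdot 18 = - \frac{1}{249356} + 54 = \frac{13465223}{249356} \approx 54.0$)
$L - J{\left(I{\left(f{\left(6,0 \right)} \right)},328 \right)} = \frac{13465223}{249356} - 328 = - \frac{68323545}{249356}$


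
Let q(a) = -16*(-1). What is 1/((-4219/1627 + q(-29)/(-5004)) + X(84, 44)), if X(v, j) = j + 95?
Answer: 2035377/277632926 ≈ 0.0073312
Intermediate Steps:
q(a) = 16
X(v, j) = 95 + j
1/((-4219/1627 + q(-29)/(-5004)) + X(84, 44)) = 1/((-4219/1627 + 16/(-5004)) + (95 + 44)) = 1/((-4219*1/1627 + 16*(-1/5004)) + 139) = 1/((-4219/1627 - 4/1251) + 139) = 1/(-5284477/2035377 + 139) = 1/(277632926/2035377) = 2035377/277632926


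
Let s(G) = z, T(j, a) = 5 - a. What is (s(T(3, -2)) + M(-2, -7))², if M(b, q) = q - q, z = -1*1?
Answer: 1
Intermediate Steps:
z = -1
M(b, q) = 0
s(G) = -1
(s(T(3, -2)) + M(-2, -7))² = (-1 + 0)² = (-1)² = 1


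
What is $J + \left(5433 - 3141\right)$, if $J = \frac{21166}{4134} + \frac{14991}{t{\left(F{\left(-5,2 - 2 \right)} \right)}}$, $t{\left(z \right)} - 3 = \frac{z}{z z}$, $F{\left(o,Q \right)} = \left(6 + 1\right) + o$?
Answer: $\frac{95209823}{14469} \approx 6580.3$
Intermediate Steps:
$F{\left(o,Q \right)} = 7 + o$
$t{\left(z \right)} = 3 + \frac{1}{z}$ ($t{\left(z \right)} = 3 + \frac{z}{z z} = 3 + \frac{z}{z^{2}} = 3 + \frac{1}{z}$)
$J = \frac{62046875}{14469}$ ($J = \frac{21166}{4134} + \frac{14991}{3 + \frac{1}{7 - 5}} = 21166 \cdot \frac{1}{4134} + \frac{14991}{3 + \frac{1}{2}} = \frac{10583}{2067} + \frac{14991}{3 + \frac{1}{2}} = \frac{10583}{2067} + \frac{14991}{\frac{7}{2}} = \frac{10583}{2067} + 14991 \cdot \frac{2}{7} = \frac{10583}{2067} + \frac{29982}{7} = \frac{62046875}{14469} \approx 4288.3$)
$J + \left(5433 - 3141\right) = \frac{62046875}{14469} + \left(5433 - 3141\right) = \frac{62046875}{14469} + 2292 = \frac{95209823}{14469}$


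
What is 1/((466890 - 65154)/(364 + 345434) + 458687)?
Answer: 57633/26435574827 ≈ 2.1801e-6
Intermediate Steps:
1/((466890 - 65154)/(364 + 345434) + 458687) = 1/(401736/345798 + 458687) = 1/(401736*(1/345798) + 458687) = 1/(66956/57633 + 458687) = 1/(26435574827/57633) = 57633/26435574827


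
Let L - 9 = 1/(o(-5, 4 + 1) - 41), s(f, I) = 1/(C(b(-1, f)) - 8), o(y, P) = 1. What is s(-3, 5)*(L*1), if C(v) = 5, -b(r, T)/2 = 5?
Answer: -359/120 ≈ -2.9917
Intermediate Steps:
b(r, T) = -10 (b(r, T) = -2*5 = -10)
s(f, I) = -1/3 (s(f, I) = 1/(5 - 8) = 1/(-3) = -1/3)
L = 359/40 (L = 9 + 1/(1 - 41) = 9 + 1/(-40) = 9 - 1/40 = 359/40 ≈ 8.9750)
s(-3, 5)*(L*1) = -359/120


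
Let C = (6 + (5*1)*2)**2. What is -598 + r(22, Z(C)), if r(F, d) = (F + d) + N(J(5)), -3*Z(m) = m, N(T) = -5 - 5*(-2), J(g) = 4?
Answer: -1969/3 ≈ -656.33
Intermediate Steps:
N(T) = 5 (N(T) = -5 + 10 = 5)
C = 256 (C = (6 + 5*2)**2 = (6 + 10)**2 = 16**2 = 256)
Z(m) = -m/3
r(F, d) = 5 + F + d (r(F, d) = (F + d) + 5 = 5 + F + d)
-598 + r(22, Z(C)) = -598 + (5 + 22 - 1/3*256) = -598 + (5 + 22 - 256/3) = -598 - 175/3 = -1969/3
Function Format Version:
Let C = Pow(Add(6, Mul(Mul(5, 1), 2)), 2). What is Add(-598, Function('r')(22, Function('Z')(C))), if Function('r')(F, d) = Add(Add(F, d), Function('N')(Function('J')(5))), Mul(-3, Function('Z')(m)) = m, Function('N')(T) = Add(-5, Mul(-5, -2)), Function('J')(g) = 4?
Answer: Rational(-1969, 3) ≈ -656.33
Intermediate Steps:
Function('N')(T) = 5 (Function('N')(T) = Add(-5, 10) = 5)
C = 256 (C = Pow(Add(6, Mul(5, 2)), 2) = Pow(Add(6, 10), 2) = Pow(16, 2) = 256)
Function('Z')(m) = Mul(Rational(-1, 3), m)
Function('r')(F, d) = Add(5, F, d) (Function('r')(F, d) = Add(Add(F, d), 5) = Add(5, F, d))
Add(-598, Function('r')(22, Function('Z')(C))) = Add(-598, Add(5, 22, Mul(Rational(-1, 3), 256))) = Add(-598, Add(5, 22, Rational(-256, 3))) = Add(-598, Rational(-175, 3)) = Rational(-1969, 3)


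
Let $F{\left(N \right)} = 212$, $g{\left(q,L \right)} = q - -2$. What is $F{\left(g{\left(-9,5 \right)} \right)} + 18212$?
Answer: $18424$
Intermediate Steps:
$g{\left(q,L \right)} = 2 + q$ ($g{\left(q,L \right)} = q + 2 = 2 + q$)
$F{\left(g{\left(-9,5 \right)} \right)} + 18212 = 212 + 18212 = 18424$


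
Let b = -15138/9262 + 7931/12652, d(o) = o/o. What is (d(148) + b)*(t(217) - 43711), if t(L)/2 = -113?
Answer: 19469143755/58591412 ≈ 332.29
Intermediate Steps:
d(o) = 1
t(L) = -226 (t(L) = 2*(-113) = -226)
b = -59034527/58591412 (b = -15138*1/9262 + 7931*(1/12652) = -7569/4631 + 7931/12652 = -59034527/58591412 ≈ -1.0076)
(d(148) + b)*(t(217) - 43711) = (1 - 59034527/58591412)*(-226 - 43711) = -443115/58591412*(-43937) = 19469143755/58591412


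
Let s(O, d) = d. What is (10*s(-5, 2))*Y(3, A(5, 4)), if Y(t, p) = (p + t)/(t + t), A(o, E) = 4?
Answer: 70/3 ≈ 23.333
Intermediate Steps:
Y(t, p) = (p + t)/(2*t) (Y(t, p) = (p + t)/((2*t)) = (p + t)*(1/(2*t)) = (p + t)/(2*t))
(10*s(-5, 2))*Y(3, A(5, 4)) = (10*2)*((½)*(4 + 3)/3) = 20*((½)*(⅓)*7) = 20*(7/6) = 70/3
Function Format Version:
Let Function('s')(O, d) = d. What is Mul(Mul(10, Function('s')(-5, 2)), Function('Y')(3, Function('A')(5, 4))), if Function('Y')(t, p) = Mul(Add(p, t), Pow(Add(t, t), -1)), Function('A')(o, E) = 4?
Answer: Rational(70, 3) ≈ 23.333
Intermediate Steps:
Function('Y')(t, p) = Mul(Rational(1, 2), Pow(t, -1), Add(p, t)) (Function('Y')(t, p) = Mul(Add(p, t), Pow(Mul(2, t), -1)) = Mul(Add(p, t), Mul(Rational(1, 2), Pow(t, -1))) = Mul(Rational(1, 2), Pow(t, -1), Add(p, t)))
Mul(Mul(10, Function('s')(-5, 2)), Function('Y')(3, Function('A')(5, 4))) = Mul(Mul(10, 2), Mul(Rational(1, 2), Pow(3, -1), Add(4, 3))) = Mul(20, Mul(Rational(1, 2), Rational(1, 3), 7)) = Mul(20, Rational(7, 6)) = Rational(70, 3)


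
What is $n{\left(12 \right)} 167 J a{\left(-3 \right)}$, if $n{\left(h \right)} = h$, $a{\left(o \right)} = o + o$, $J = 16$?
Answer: $-192384$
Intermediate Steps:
$a{\left(o \right)} = 2 o$
$n{\left(12 \right)} 167 J a{\left(-3 \right)} = 12 \cdot 167 \cdot 16 \cdot 2 \left(-3\right) = 2004 \cdot 16 \left(-6\right) = 2004 \left(-96\right) = -192384$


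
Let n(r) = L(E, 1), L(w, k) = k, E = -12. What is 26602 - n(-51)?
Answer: 26601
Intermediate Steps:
n(r) = 1
26602 - n(-51) = 26602 - 1*1 = 26602 - 1 = 26601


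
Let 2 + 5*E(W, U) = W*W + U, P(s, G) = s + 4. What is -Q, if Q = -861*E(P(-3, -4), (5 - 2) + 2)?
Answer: 3444/5 ≈ 688.80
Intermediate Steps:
P(s, G) = 4 + s
E(W, U) = -⅖ + U/5 + W²/5 (E(W, U) = -⅖ + (W*W + U)/5 = -⅖ + (W² + U)/5 = -⅖ + (U + W²)/5 = -⅖ + (U/5 + W²/5) = -⅖ + U/5 + W²/5)
Q = -3444/5 (Q = -861*(-⅖ + ((5 - 2) + 2)/5 + (4 - 3)²/5) = -861*(-⅖ + (3 + 2)/5 + (⅕)*1²) = -861*(-⅖ + (⅕)*5 + (⅕)*1) = -861*(-⅖ + 1 + ⅕) = -861*⅘ = -3444/5 ≈ -688.80)
-Q = -1*(-3444/5) = 3444/5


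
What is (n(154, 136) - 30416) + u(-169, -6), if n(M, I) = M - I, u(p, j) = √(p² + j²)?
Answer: -30398 + √28597 ≈ -30229.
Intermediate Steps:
u(p, j) = √(j² + p²)
(n(154, 136) - 30416) + u(-169, -6) = ((154 - 1*136) - 30416) + √((-6)² + (-169)²) = ((154 - 136) - 30416) + √(36 + 28561) = (18 - 30416) + √28597 = -30398 + √28597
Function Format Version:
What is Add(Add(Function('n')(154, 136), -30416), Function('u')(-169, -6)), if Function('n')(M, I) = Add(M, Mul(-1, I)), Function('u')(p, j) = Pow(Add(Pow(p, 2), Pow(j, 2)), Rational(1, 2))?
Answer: Add(-30398, Pow(28597, Rational(1, 2))) ≈ -30229.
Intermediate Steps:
Function('u')(p, j) = Pow(Add(Pow(j, 2), Pow(p, 2)), Rational(1, 2))
Add(Add(Function('n')(154, 136), -30416), Function('u')(-169, -6)) = Add(Add(Add(154, Mul(-1, 136)), -30416), Pow(Add(Pow(-6, 2), Pow(-169, 2)), Rational(1, 2))) = Add(Add(Add(154, -136), -30416), Pow(Add(36, 28561), Rational(1, 2))) = Add(Add(18, -30416), Pow(28597, Rational(1, 2))) = Add(-30398, Pow(28597, Rational(1, 2)))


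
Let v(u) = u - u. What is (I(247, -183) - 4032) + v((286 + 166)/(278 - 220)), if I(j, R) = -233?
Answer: -4265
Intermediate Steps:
v(u) = 0
(I(247, -183) - 4032) + v((286 + 166)/(278 - 220)) = (-233 - 4032) + 0 = -4265 + 0 = -4265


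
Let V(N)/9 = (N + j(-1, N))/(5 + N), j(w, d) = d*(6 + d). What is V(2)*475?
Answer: 76950/7 ≈ 10993.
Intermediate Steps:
V(N) = 9*(N + N*(6 + N))/(5 + N) (V(N) = 9*((N + N*(6 + N))/(5 + N)) = 9*(N + N*(6 + N))/(5 + N))
V(2)*475 = (9*2*(7 + 2)/(5 + 2))*475 = (9*2*9/7)*475 = (9*2*(⅐)*9)*475 = (162/7)*475 = 76950/7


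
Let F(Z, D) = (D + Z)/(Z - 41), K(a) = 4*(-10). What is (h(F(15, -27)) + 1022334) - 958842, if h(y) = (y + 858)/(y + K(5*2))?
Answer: 16311864/257 ≈ 63470.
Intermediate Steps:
K(a) = -40
F(Z, D) = (D + Z)/(-41 + Z)
h(y) = (858 + y)/(-40 + y) (h(y) = (y + 858)/(y - 40) = (858 + y)/(-40 + y))
(h(F(15, -27)) + 1022334) - 958842 = ((858 + (-27 + 15)/(-41 + 15))/(-40 + (-27 + 15)/(-41 + 15)) + 1022334) - 958842 = ((858 - 12/(-26))/(-40 - 12/(-26)) + 1022334) - 958842 = ((858 - 1/26*(-12))/(-40 - 1/26*(-12)) + 1022334) - 958842 = ((858 + 6/13)/(-40 + 6/13) + 1022334) - 958842 = ((11160/13)/(-514/13) + 1022334) - 958842 = (-13/514*11160/13 + 1022334) - 958842 = (-5580/257 + 1022334) - 958842 = 262734258/257 - 958842 = 16311864/257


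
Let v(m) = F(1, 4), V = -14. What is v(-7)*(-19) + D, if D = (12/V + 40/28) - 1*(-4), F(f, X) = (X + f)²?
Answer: -3293/7 ≈ -470.43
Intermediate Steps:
v(m) = 25 (v(m) = (4 + 1)² = 5² = 25)
D = 32/7 (D = (12/(-14) + 40/28) - 1*(-4) = (12*(-1/14) + 40*(1/28)) + 4 = (-6/7 + 10/7) + 4 = 4/7 + 4 = 32/7 ≈ 4.5714)
v(-7)*(-19) + D = 25*(-19) + 32/7 = -475 + 32/7 = -3293/7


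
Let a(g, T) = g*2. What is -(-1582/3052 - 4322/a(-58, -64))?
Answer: -116136/3161 ≈ -36.740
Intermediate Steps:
a(g, T) = 2*g
-(-1582/3052 - 4322/a(-58, -64)) = -(-1582/3052 - 4322/(2*(-58))) = -(-1582*1/3052 - 4322/(-116)) = -(-113/218 - 4322*(-1/116)) = -(-113/218 + 2161/58) = -1*116136/3161 = -116136/3161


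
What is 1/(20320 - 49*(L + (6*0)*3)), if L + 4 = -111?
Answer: 1/25955 ≈ 3.8528e-5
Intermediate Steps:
L = -115 (L = -4 - 111 = -115)
1/(20320 - 49*(L + (6*0)*3)) = 1/(20320 - 49*(-115 + (6*0)*3)) = 1/(20320 - 49*(-115 + 0*3)) = 1/(20320 - 49*(-115 + 0)) = 1/(20320 - 49*(-115)) = 1/(20320 + 5635) = 1/25955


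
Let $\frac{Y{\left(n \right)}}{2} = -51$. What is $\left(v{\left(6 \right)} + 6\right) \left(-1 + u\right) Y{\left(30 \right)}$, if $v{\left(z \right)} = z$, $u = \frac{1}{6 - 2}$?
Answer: $918$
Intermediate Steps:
$Y{\left(n \right)} = -102$ ($Y{\left(n \right)} = 2 \left(-51\right) = -102$)
$u = \frac{1}{4} \approx 0.25$
$\left(v{\left(6 \right)} + 6\right) \left(-1 + u\right) Y{\left(30 \right)} = \left(6 + 6\right) \left(-1 + \frac{1}{4}\right) \left(-102\right) = 12 \left(- \frac{3}{4}\right) \left(-102\right) = \left(-9\right) \left(-102\right) = 918$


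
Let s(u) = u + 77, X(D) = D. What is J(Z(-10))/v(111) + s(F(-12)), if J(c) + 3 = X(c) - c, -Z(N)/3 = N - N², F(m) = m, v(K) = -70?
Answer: 4553/70 ≈ 65.043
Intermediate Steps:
Z(N) = -3*N + 3*N² (Z(N) = -3*(N - N²) = -3*N + 3*N²)
J(c) = -3 (J(c) = -3 + (c - c) = -3 + 0 = -3)
s(u) = 77 + u
J(Z(-10))/v(111) + s(F(-12)) = -3/(-70) + (77 - 12) = -3*(-1/70) + 65 = 3/70 + 65 = 4553/70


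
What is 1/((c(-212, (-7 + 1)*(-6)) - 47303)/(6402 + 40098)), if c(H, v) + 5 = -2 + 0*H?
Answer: -1550/1577 ≈ -0.98288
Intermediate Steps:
c(H, v) = -7 (c(H, v) = -5 + (-2 + 0*H) = -5 + (-2 + 0) = -5 - 2 = -7)
1/((c(-212, (-7 + 1)*(-6)) - 47303)/(6402 + 40098)) = 1/((-7 - 47303)/(6402 + 40098)) = 1/(-47310/46500) = 1/(-47310*1/46500) = 1/(-1577/1550) = -1550/1577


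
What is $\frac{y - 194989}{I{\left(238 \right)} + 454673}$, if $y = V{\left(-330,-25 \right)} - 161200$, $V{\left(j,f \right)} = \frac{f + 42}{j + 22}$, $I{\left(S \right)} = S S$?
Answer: $- \frac{12189581}{17498404} \approx -0.69661$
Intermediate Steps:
$I{\left(S \right)} = S^{2}$
$V{\left(j,f \right)} = \frac{42 + f}{22 + j}$
$y = - \frac{49649617}{308}$ ($y = \frac{42 - 25}{22 - 330} - 161200 = \frac{1}{-308} \cdot 17 - 161200 = \left(- \frac{1}{308}\right) 17 - 161200 = - \frac{17}{308} - 161200 = - \frac{49649617}{308} \approx -1.612 \cdot 10^{5}$)
$\frac{y - 194989}{I{\left(238 \right)} + 454673} = \frac{- \frac{49649617}{308} - 194989}{238^{2} + 454673} = - \frac{109706229}{308 \left(56644 + 454673\right)} = - \frac{109706229}{308 \cdot 511317} = \left(- \frac{109706229}{308}\right) \frac{1}{511317} = - \frac{12189581}{17498404}$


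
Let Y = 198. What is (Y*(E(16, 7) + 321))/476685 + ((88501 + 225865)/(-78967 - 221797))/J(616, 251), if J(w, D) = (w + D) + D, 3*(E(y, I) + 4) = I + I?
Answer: 4957149973/37363009428 ≈ 0.13268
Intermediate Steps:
E(y, I) = -4 + 2*I/3 (E(y, I) = -4 + (I + I)/3 = -4 + (2*I)/3 = -4 + 2*I/3)
J(w, D) = w + 2*D (J(w, D) = (D + w) + D = w + 2*D)
(Y*(E(16, 7) + 321))/476685 + ((88501 + 225865)/(-78967 - 221797))/J(616, 251) = (198*((-4 + (⅔)*7) + 321))/476685 + ((88501 + 225865)/(-78967 - 221797))/(616 + 2*251) = (198*((-4 + 14/3) + 321))*(1/476685) + (314366/(-300764))/(616 + 502) = (198*(⅔ + 321))*(1/476685) + (314366*(-1/300764))/1118 = (198*(965/3))*(1/476685) - 157183/150382*1/1118 = 63690*(1/476685) - 12091/12932852 = 386/2889 - 12091/12932852 = 4957149973/37363009428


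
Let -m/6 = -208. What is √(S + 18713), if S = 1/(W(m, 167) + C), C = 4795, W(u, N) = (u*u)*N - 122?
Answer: √1266048392515645919194/260107841 ≈ 136.80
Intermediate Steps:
m = 1248 (m = -6*(-208) = 1248)
W(u, N) = -122 + N*u² (W(u, N) = u²*N - 122 = N*u² - 122 = -122 + N*u²)
S = 1/260107841 (S = 1/((-122 + 167*1248²) + 4795) = 1/((-122 + 167*1557504) + 4795) = 1/((-122 + 260103168) + 4795) = 1/(260103046 + 4795) = 1/260107841 ≈ 3.8446e-9)
√(S + 18713) = √(1/260107841 + 18713) = √(4867398028634/260107841) = √1266048392515645919194/260107841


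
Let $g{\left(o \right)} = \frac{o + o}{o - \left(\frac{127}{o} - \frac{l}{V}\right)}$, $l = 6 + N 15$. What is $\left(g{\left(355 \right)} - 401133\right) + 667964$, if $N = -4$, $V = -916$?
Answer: $\frac{15388491085039}{57670869} \approx 2.6683 \cdot 10^{5}$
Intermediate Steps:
$l = -54$ ($l = 6 - 60 = -54$)
$g{\left(o \right)} = \frac{2 o}{\frac{27}{458} + o - \frac{127}{o}}$ ($g{\left(o \right)} = \frac{o + o}{o - \left(- \frac{27}{458} + \frac{127}{o}\right)} = \frac{2 o}{o - \left(- \frac{27}{458} + \frac{127}{o}\right)} = \frac{2 o}{o + \left(- \frac{127}{o} + \frac{27}{458}\right)} = \frac{2 o}{o + \left(\frac{27}{458} - \frac{127}{o}\right)} = \frac{2 o}{\frac{27}{458} + o - \frac{127}{o}}$)
$\left(g{\left(355 \right)} - 401133\right) + 667964 = \left(\frac{916 \cdot 355^{2}}{-58166 + 27 \cdot 355 + 458 \cdot 355^{2}} - 401133\right) + 667964 = \left(916 \cdot 126025 \frac{1}{-58166 + 9585 + 458 \cdot 126025} - 401133\right) + 667964 = \left(916 \cdot 126025 \frac{1}{-58166 + 9585 + 57719450} - 401133\right) + 667964 = \left(916 \cdot 126025 \cdot \frac{1}{57670869} - 401133\right) + 667964 = \left(\frac{115438900}{57670869} - 401133\right) + 667964 = - \frac{23133573255677}{57670869} + 667964 = \frac{15388491085039}{57670869}$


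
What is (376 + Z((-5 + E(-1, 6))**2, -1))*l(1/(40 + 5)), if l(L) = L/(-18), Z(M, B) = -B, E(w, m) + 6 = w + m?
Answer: -377/810 ≈ -0.46543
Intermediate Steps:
E(w, m) = -6 + m + w (E(w, m) = -6 + (w + m) = -6 + (m + w) = -6 + m + w)
l(L) = -L/18 (l(L) = L*(-1/18) = -L/18)
(376 + Z((-5 + E(-1, 6))**2, -1))*l(1/(40 + 5)) = (376 - 1*(-1))*(-1/(18*(40 + 5))) = (376 + 1)*(-1/18/45) = 377*(-1/18*1/45) = 377*(-1/810) = -377/810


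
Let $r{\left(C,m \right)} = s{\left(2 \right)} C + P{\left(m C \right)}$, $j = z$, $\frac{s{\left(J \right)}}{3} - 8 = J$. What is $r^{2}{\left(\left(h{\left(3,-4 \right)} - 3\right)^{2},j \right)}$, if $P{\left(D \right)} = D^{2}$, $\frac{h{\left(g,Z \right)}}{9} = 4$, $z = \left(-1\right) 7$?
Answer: $3380585075554401$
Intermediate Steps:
$s{\left(J \right)} = 24 + 3 J$
$z = -7$
$h{\left(g,Z \right)} = 36$ ($h{\left(g,Z \right)} = 9 \cdot 4 = 36$)
$j = -7$
$r{\left(C,m \right)} = 30 C + C^{2} m^{2}$ ($r{\left(C,m \right)} = \left(24 + 3 \cdot 2\right) C + \left(m C\right)^{2} = \left(24 + 6\right) C + \left(C m\right)^{2} = 30 C + C^{2} m^{2}$)
$r^{2}{\left(\left(h{\left(3,-4 \right)} - 3\right)^{2},j \right)} = \left(\left(36 - 3\right)^{2} \left(30 + \left(36 - 3\right)^{2} \left(-7\right)^{2}\right)\right)^{2} = \left(33^{2} \left(30 + 33^{2} \cdot 49\right)\right)^{2} = \left(1089 \left(30 + 1089 \cdot 49\right)\right)^{2} = \left(1089 \left(30 + 53361\right)\right)^{2} = \left(1089 \cdot 53391\right)^{2} = 58142799^{2} = 3380585075554401$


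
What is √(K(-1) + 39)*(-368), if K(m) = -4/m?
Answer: -368*√43 ≈ -2413.1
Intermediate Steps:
√(K(-1) + 39)*(-368) = √(-4/(-1) + 39)*(-368) = √(-4*(-1) + 39)*(-368) = √(4 + 39)*(-368) = √43*(-368) = -368*√43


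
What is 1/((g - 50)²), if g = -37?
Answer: 1/7569 ≈ 0.00013212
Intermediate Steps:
1/((g - 50)²) = 1/((-37 - 50)²) = 1/((-87)²) = 1/7569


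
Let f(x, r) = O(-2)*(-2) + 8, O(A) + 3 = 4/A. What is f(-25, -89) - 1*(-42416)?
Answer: 42434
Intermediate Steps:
O(A) = -3 + 4/A
f(x, r) = 18 (f(x, r) = (-3 + 4/(-2))*(-2) + 8 = (-3 + 4*(-½))*(-2) + 8 = (-3 - 2)*(-2) + 8 = -5*(-2) + 8 = 10 + 8 = 18)
f(-25, -89) - 1*(-42416) = 18 - 1*(-42416) = 18 + 42416 = 42434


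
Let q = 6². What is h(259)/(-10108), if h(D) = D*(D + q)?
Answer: -10915/1444 ≈ -7.5589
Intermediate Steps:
q = 36
h(D) = D*(36 + D) (h(D) = D*(D + 36) = D*(36 + D))
h(259)/(-10108) = (259*(36 + 259))/(-10108) = (259*295)*(-1/10108) = 76405*(-1/10108) = -10915/1444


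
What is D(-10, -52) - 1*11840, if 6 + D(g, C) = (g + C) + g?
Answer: -11918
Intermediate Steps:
D(g, C) = -6 + C + 2*g (D(g, C) = -6 + ((g + C) + g) = -6 + ((C + g) + g) = -6 + (C + 2*g) = -6 + C + 2*g)
D(-10, -52) - 1*11840 = (-6 - 52 + 2*(-10)) - 1*11840 = (-6 - 52 - 20) - 11840 = -78 - 11840 = -11918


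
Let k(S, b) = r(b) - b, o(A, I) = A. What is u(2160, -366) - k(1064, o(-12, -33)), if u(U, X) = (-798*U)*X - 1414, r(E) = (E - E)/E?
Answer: 630865454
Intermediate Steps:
r(E) = 0 (r(E) = 0/E = 0)
k(S, b) = -b (k(S, b) = 0 - b = -b)
u(U, X) = -1414 - 798*U*X (u(U, X) = -798*U*X - 1414 = -1414 - 798*U*X)
u(2160, -366) - k(1064, o(-12, -33)) = (-1414 - 798*2160*(-366)) - (-1)*(-12) = (-1414 + 630866880) - 1*12 = 630865466 - 12 = 630865454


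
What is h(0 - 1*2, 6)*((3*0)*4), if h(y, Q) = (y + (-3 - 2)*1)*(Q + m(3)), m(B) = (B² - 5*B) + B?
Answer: 0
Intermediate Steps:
m(B) = B² - 4*B
h(y, Q) = (-5 + y)*(-3 + Q) (h(y, Q) = (y + (-3 - 2)*1)*(Q + 3*(-4 + 3)) = (y - 5*1)*(Q + 3*(-1)) = (y - 5)*(Q - 3) = (-5 + y)*(-3 + Q))
h(0 - 1*2, 6)*((3*0)*4) = (15 - 5*6 - 3*(0 - 1*2) + 6*(0 - 1*2))*((3*0)*4) = (15 - 30 - 3*(0 - 2) + 6*(0 - 2))*(0*4) = (15 - 30 - 3*(-2) + 6*(-2))*0 = (15 - 30 + 6 - 12)*0 = -21*0 = 0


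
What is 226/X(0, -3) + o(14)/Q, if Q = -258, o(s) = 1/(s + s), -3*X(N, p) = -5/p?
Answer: -14693621/36120 ≈ -406.80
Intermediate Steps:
X(N, p) = 5/(3*p) (X(N, p) = -(-5)/(3*p) = 5/(3*p))
o(s) = 1/(2*s)
226/X(0, -3) + o(14)/Q = 226/(((5/3)/(-3))) + ((½)/14)/(-258) = 226/(((5/3)*(-⅓))) + ((½)*(1/14))*(-1/258) = 226/(-5/9) + (1/28)*(-1/258) = 226*(-9/5) - 1/7224 = -2034/5 - 1/7224 = -14693621/36120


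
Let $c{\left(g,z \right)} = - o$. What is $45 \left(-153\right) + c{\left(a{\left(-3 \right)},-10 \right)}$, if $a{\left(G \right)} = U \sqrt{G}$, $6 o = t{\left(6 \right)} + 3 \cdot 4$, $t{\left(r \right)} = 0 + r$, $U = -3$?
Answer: $-6888$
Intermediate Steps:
$t{\left(r \right)} = r$
$o = 3$ ($o = \frac{6 + 3 \cdot 4}{6} = \frac{6 + 12}{6} = \frac{1}{6} \cdot 18 = 3$)
$a{\left(G \right)} = - 3 \sqrt{G}$
$c{\left(g,z \right)} = -3$ ($c{\left(g,z \right)} = \left(-1\right) 3 = -3$)
$45 \left(-153\right) + c{\left(a{\left(-3 \right)},-10 \right)} = 45 \left(-153\right) - 3 = -6885 - 3 = -6888$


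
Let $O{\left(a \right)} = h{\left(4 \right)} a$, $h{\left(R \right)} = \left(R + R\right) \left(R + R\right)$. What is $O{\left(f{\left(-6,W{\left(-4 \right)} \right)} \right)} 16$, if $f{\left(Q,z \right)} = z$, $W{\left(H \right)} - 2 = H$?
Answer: $-2048$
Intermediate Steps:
$h{\left(R \right)} = 4 R^{2}$ ($h{\left(R \right)} = 2 R 2 R = 4 R^{2}$)
$W{\left(H \right)} = 2 + H$
$O{\left(a \right)} = 64 a$ ($O{\left(a \right)} = 4 \cdot 4^{2} a = 4 \cdot 16 a = 64 a$)
$O{\left(f{\left(-6,W{\left(-4 \right)} \right)} \right)} 16 = 64 \left(2 - 4\right) 16 = 64 \left(-2\right) 16 = \left(-128\right) 16 = -2048$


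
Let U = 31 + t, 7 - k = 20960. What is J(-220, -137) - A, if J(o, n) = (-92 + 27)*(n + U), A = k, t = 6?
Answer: 27453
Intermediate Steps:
k = -20953 (k = 7 - 1*20960 = 7 - 20960 = -20953)
A = -20953
U = 37 (U = 31 + 6 = 37)
J(o, n) = -2405 - 65*n (J(o, n) = (-92 + 27)*(n + 37) = -65*(37 + n) = -2405 - 65*n)
J(-220, -137) - A = (-2405 - 65*(-137)) - 1*(-20953) = (-2405 + 8905) + 20953 = 6500 + 20953 = 27453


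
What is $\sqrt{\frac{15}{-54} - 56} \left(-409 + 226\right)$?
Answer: $- \frac{61 i \sqrt{2026}}{2} \approx - 1372.8 i$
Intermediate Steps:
$\sqrt{\frac{15}{-54} - 56} \left(-409 + 226\right) = \sqrt{15 \left(- \frac{1}{54}\right) - 56} \left(-183\right) = \sqrt{- \frac{5}{18} - 56} \left(-183\right) = \sqrt{- \frac{1013}{18}} \left(-183\right) = \frac{i \sqrt{2026}}{6} \left(-183\right) = - \frac{61 i \sqrt{2026}}{2}$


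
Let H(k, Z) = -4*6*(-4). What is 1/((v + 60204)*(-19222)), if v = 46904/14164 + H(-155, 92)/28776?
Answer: -4245659/4913522413038428 ≈ -8.6408e-10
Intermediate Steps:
H(k, Z) = 96 (H(k, Z) = -24*(-4) = 96)
v = 14073638/4245659 (v = 46904/14164 + 96/28776 = 46904*(1/14164) + 96*(1/28776) = 11726/3541 + 4/1199 = 14073638/4245659 ≈ 3.3148)
1/((v + 60204)*(-19222)) = 1/((14073638/4245659 + 60204)*(-19222)) = -1/19222/(255619728074/4245659) = (4245659/255619728074)*(-1/19222) = -4245659/4913522413038428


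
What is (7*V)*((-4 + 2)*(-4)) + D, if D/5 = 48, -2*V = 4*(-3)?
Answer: 576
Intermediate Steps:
V = 6 (V = -2*(-3) = -½*(-12) = 6)
D = 240 (D = 5*48 = 240)
(7*V)*((-4 + 2)*(-4)) + D = (7*6)*((-4 + 2)*(-4)) + 240 = 42*(-2*(-4)) + 240 = 42*8 + 240 = 336 + 240 = 576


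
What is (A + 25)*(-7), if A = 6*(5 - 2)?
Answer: -301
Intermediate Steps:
A = 18 (A = 6*3 = 18)
(A + 25)*(-7) = (18 + 25)*(-7) = 43*(-7) = -301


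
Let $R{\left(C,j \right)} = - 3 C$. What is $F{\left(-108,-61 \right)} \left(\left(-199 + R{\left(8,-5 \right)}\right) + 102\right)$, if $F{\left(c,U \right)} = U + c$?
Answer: $20449$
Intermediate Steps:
$F{\left(-108,-61 \right)} \left(\left(-199 + R{\left(8,-5 \right)}\right) + 102\right) = \left(-61 - 108\right) \left(\left(-199 - 24\right) + 102\right) = - 169 \left(\left(-199 - 24\right) + 102\right) = - 169 \left(-223 + 102\right) = \left(-169\right) \left(-121\right) = 20449$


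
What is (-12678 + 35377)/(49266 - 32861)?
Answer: 22699/16405 ≈ 1.3837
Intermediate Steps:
(-12678 + 35377)/(49266 - 32861) = 22699/16405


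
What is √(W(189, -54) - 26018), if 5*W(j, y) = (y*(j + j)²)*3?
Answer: I*√116386490/5 ≈ 2157.7*I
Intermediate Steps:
W(j, y) = 12*y*j²/5 (W(j, y) = ((y*(j + j)²)*3)/5 = ((y*(2*j)²)*3)/5 = ((y*(4*j²))*3)/5 = ((4*y*j²)*3)/5 = (12*y*j²)/5 = 12*y*j²/5)
√(W(189, -54) - 26018) = √((12/5)*(-54)*189² - 26018) = √((12/5)*(-54)*35721 - 26018) = √(-23147208/5 - 26018) = √(-23277298/5) = I*√116386490/5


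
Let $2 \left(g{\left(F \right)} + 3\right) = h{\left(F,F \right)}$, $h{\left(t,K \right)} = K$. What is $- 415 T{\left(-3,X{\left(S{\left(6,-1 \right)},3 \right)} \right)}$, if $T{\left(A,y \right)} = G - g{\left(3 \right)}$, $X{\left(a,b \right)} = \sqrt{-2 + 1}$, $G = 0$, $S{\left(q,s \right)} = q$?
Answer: $- \frac{1245}{2} \approx -622.5$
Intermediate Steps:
$g{\left(F \right)} = -3 + \frac{F}{2}$
$X{\left(a,b \right)} = i$ ($X{\left(a,b \right)} = \sqrt{-1} = i$)
$T{\left(A,y \right)} = \frac{3}{2}$ ($T{\left(A,y \right)} = 0 - \left(-3 + \frac{1}{2} \cdot 3\right) = 0 - \left(-3 + \frac{3}{2}\right) = 0 - - \frac{3}{2} = 0 + \frac{3}{2} = \frac{3}{2}$)
$- 415 T{\left(-3,X{\left(S{\left(6,-1 \right)},3 \right)} \right)} = \left(-415\right) \frac{3}{2} = - \frac{1245}{2}$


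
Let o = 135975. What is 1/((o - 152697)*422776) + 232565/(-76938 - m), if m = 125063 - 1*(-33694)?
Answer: -109610369426225/111085571853936 ≈ -0.98672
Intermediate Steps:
m = 158757 (m = 125063 + 33694 = 158757)
1/((o - 152697)*422776) + 232565/(-76938 - m) = 1/((135975 - 152697)*422776) + 232565/(-76938 - 1*158757) = (1/422776)/(-16722) + 232565/(-76938 - 158757) = -1/16722*1/422776 + 232565/(-235695) = -1/7069660272 + 232565*(-1/235695) = -1/7069660272 - 46513/47139 = -109610369426225/111085571853936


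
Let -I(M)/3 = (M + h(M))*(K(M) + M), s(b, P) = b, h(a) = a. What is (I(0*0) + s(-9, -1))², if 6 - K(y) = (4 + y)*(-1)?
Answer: 81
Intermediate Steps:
K(y) = 10 + y (K(y) = 6 - (4 + y)*(-1) = 6 - (-4 - y) = 6 + (4 + y) = 10 + y)
I(M) = -6*M*(10 + 2*M) (I(M) = -3*(M + M)*((10 + M) + M) = -3*2*M*(10 + 2*M) = -6*M*(10 + 2*M))
(I(0*0) + s(-9, -1))² = (12*(0*0)*(-5 - 0*0) - 9)² = (12*0*(-5 - 1*0) - 9)² = (12*0*(-5 + 0) - 9)² = (12*0*(-5) - 9)² = (0 - 9)² = (-9)² = 81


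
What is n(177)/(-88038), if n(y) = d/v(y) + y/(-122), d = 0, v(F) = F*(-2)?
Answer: 59/3580212 ≈ 1.6479e-5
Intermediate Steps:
v(F) = -2*F
n(y) = -y/122 (n(y) = 0/((-2*y)) + y/(-122) = 0*(-1/(2*y)) + y*(-1/122) = 0 - y/122 = -y/122)
n(177)/(-88038) = -1/122*177/(-88038) = -177/122*(-1/88038) = 59/3580212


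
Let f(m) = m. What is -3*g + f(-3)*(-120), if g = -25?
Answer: 435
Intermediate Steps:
-3*g + f(-3)*(-120) = -3*(-25) - 3*(-120) = 75 + 360 = 435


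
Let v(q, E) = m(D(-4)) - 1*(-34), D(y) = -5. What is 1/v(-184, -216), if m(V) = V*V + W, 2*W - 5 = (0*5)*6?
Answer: 2/123 ≈ 0.016260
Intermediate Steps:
W = 5/2 (W = 5/2 + ((0*5)*6)/2 = 5/2 + (0*6)/2 = 5/2 + (½)*0 = 5/2 + 0 = 5/2 ≈ 2.5000)
m(V) = 5/2 + V² (m(V) = V*V + 5/2 = V² + 5/2 = 5/2 + V²)
v(q, E) = 123/2 (v(q, E) = (5/2 + (-5)²) - 1*(-34) = (5/2 + 25) + 34 = 55/2 + 34 = 123/2)
1/v(-184, -216) = 1/(123/2) = 2/123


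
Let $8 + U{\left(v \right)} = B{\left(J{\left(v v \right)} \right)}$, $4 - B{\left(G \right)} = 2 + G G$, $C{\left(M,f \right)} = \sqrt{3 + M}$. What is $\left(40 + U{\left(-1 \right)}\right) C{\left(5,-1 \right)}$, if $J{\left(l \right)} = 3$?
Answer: $50 \sqrt{2} \approx 70.711$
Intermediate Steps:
$B{\left(G \right)} = 2 - G^{2}$ ($B{\left(G \right)} = 4 - \left(2 + G G\right) = 4 - \left(2 + G^{2}\right) = 2 - G^{2}$)
$U{\left(v \right)} = -15$ ($U{\left(v \right)} = -8 + \left(2 - 3^{2}\right) = -8 + \left(2 - 9\right) = -8 - 7 = -15$)
$\left(40 + U{\left(-1 \right)}\right) C{\left(5,-1 \right)} = \left(40 - 15\right) \sqrt{3 + 5} = 25 \sqrt{8} = 25 \cdot 2 \sqrt{2} = 50 \sqrt{2}$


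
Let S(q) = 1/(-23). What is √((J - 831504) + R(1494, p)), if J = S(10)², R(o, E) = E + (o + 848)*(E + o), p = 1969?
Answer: 2*√962887255/23 ≈ 2698.3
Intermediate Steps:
S(q) = -1/23
R(o, E) = E + (848 + o)*(E + o)
J = 1/529 (J = (-1/23)² = 1/529 ≈ 0.0018904)
√((J - 831504) + R(1494, p)) = √((1/529 - 831504) + (1494² + 848*1494 + 849*1969 + 1969*1494)) = √(-439865615/529 + (2232036 + 1266912 + 1671681 + 2941686)) = √(-439865615/529 + 8112315) = √(3851549020/529) = 2*√962887255/23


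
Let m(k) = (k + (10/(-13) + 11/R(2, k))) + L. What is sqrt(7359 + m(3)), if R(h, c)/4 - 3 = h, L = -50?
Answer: sqrt(123569095)/130 ≈ 85.509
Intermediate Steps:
R(h, c) = 12 + 4*h
m(k) = -13057/260 + k (m(k) = (k + (10/(-13) + 11/(12 + 4*2))) - 50 = (k + (10*(-1/13) + 11/(12 + 8))) - 50 = (k + (-10/13 + 11/20)) - 50 = (k - 57/260) - 50 = (-57/260 + k) - 50 = -13057/260 + k)
sqrt(7359 + m(3)) = sqrt(7359 + (-13057/260 + 3)) = sqrt(7359 - 12277/260) = sqrt(1901063/260) = sqrt(123569095)/130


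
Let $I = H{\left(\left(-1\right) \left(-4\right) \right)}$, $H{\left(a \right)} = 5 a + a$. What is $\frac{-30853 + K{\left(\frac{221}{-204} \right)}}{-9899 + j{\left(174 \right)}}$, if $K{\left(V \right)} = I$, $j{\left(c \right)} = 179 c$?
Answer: $- \frac{30829}{21247} \approx -1.451$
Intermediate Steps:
$H{\left(a \right)} = 6 a$
$I = 24$ ($I = 6 \left(\left(-1\right) \left(-4\right)\right) = 6 \cdot 4 = 24$)
$K{\left(V \right)} = 24$
$\frac{-30853 + K{\left(\frac{221}{-204} \right)}}{-9899 + j{\left(174 \right)}} = \frac{-30853 + 24}{-9899 + 179 \cdot 174} = - \frac{30829}{-9899 + 31146} = - \frac{30829}{21247}$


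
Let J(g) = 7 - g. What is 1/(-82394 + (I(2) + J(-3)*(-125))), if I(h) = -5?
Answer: -1/83649 ≈ -1.1955e-5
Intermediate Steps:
1/(-82394 + (I(2) + J(-3)*(-125))) = 1/(-82394 + (-5 + (7 - 1*(-3))*(-125))) = 1/(-82394 + (-5 + (7 + 3)*(-125))) = 1/(-82394 + (-5 + 10*(-125))) = 1/(-82394 + (-5 - 1250)) = 1/(-82394 - 1255) = 1/(-83649) = -1/83649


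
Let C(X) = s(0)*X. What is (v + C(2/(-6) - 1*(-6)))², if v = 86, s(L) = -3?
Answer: 4761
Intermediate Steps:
C(X) = -3*X
(v + C(2/(-6) - 1*(-6)))² = (86 - 3*(2/(-6) - 1*(-6)))² = (86 - 3*(2*(-⅙) + 6))² = (86 - 3*(-⅓ + 6))² = (86 - 3*17/3)² = (86 - 17)² = 69² = 4761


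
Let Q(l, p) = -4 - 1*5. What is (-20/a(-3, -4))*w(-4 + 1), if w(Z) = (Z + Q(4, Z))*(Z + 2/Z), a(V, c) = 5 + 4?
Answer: -880/9 ≈ -97.778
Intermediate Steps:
a(V, c) = 9
Q(l, p) = -9 (Q(l, p) = -4 - 5 = -9)
w(Z) = (-9 + Z)*(Z + 2/Z) (w(Z) = (Z - 9)*(Z + 2/Z) = (-9 + Z)*(Z + 2/Z))
(-20/a(-3, -4))*w(-4 + 1) = (-20/9)*(2 + (-4 + 1)**2 - 18/(-4 + 1) - 9*(-4 + 1)) = (-20*1/9)*(2 + (-3)**2 - 18/(-3) - 9*(-3)) = -20*(2 + 9 - 18*(-1/3) + 27)/9 = -20*(2 + 9 + 6 + 27)/9 = -20/9*44 = -880/9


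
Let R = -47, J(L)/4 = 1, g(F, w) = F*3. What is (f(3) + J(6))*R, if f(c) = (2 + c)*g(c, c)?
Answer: -2303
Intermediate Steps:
g(F, w) = 3*F
J(L) = 4 (J(L) = 4*1 = 4)
f(c) = 3*c*(2 + c) (f(c) = (2 + c)*(3*c) = 3*c*(2 + c))
(f(3) + J(6))*R = (3*3*(2 + 3) + 4)*(-47) = (3*3*5 + 4)*(-47) = (45 + 4)*(-47) = 49*(-47) = -2303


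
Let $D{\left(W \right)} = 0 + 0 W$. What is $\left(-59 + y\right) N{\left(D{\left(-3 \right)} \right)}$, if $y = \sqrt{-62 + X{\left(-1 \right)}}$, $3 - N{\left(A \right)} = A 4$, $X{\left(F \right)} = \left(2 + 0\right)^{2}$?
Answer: $-177 + 3 i \sqrt{58} \approx -177.0 + 22.847 i$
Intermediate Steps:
$D{\left(W \right)} = 0$ ($D{\left(W \right)} = 0 + 0 = 0$)
$X{\left(F \right)} = 4$ ($X{\left(F \right)} = 2^{2} = 4$)
$N{\left(A \right)} = 3 - 4 A$ ($N{\left(A \right)} = 3 - A 4 = 3 - 4 A$)
$y = i \sqrt{58}$ ($y = \sqrt{-62 + 4} = \sqrt{-58} = i \sqrt{58} \approx 7.6158 i$)
$\left(-59 + y\right) N{\left(D{\left(-3 \right)} \right)} = \left(-59 + i \sqrt{58}\right) \left(3 - 0\right) = \left(-59 + i \sqrt{58}\right) \left(3 + 0\right) = \left(-59 + i \sqrt{58}\right) 3 = -177 + 3 i \sqrt{58}$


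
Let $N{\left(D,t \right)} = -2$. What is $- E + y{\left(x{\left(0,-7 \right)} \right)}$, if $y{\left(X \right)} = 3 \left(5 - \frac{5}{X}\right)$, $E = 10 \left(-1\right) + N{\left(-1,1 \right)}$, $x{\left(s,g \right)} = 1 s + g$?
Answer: $\frac{204}{7} \approx 29.143$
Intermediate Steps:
$x{\left(s,g \right)} = g + s$ ($x{\left(s,g \right)} = s + g = g + s$)
$E = -12$ ($E = 10 \left(-1\right) - 2 = -10 - 2 = -12$)
$y{\left(X \right)} = 15 - \frac{15}{X}$
$- E + y{\left(x{\left(0,-7 \right)} \right)} = \left(-1\right) \left(-12\right) + \left(15 - \frac{15}{-7 + 0}\right) = 12 + \left(15 - \frac{15}{-7}\right) = 12 + \left(15 - - \frac{15}{7}\right) = 12 + \left(15 + \frac{15}{7}\right) = 12 + \frac{120}{7} = \frac{204}{7}$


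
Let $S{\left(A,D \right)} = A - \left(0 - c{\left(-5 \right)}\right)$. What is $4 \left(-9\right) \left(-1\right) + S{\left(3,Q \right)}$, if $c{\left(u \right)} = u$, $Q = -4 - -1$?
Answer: $34$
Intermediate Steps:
$Q = -3$ ($Q = -4 + 1 = -3$)
$S{\left(A,D \right)} = -5 + A$ ($S{\left(A,D \right)} = A - \left(0 - -5\right) = A - \left(0 + 5\right) = A - 5 = -5 + A$)
$4 \left(-9\right) \left(-1\right) + S{\left(3,Q \right)} = 4 \left(-9\right) \left(-1\right) + \left(-5 + 3\right) = \left(-36\right) \left(-1\right) - 2 = 36 - 2 = 34$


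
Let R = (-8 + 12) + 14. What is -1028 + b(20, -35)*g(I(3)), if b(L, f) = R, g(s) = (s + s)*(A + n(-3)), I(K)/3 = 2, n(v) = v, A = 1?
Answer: -1460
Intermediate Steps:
I(K) = 6 (I(K) = 3*2 = 6)
R = 18 (R = 4 + 14 = 18)
g(s) = -4*s (g(s) = (s + s)*(1 - 3) = (2*s)*(-2) = -4*s)
b(L, f) = 18
-1028 + b(20, -35)*g(I(3)) = -1028 + 18*(-4*6) = -1028 + 18*(-24) = -1028 - 432 = -1460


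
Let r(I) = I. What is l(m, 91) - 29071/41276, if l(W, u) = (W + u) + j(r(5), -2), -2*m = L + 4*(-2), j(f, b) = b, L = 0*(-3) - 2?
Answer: 3850873/41276 ≈ 93.296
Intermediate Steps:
L = -2 (L = 0 - 2 = -2)
m = 5 (m = -(-2 + 4*(-2))/2 = -(-2 - 8)/2 = -½*(-10) = 5)
l(W, u) = -2 + W + u (l(W, u) = (W + u) - 2 = -2 + W + u)
l(m, 91) - 29071/41276 = (-2 + 5 + 91) - 29071/41276 = 94 - 29071/41276 = 3850873/41276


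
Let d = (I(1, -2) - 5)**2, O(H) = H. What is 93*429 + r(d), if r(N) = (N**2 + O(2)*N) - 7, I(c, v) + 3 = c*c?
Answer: 42389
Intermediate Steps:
I(c, v) = -3 + c**2 (I(c, v) = -3 + c*c = -3 + c**2)
d = 49 (d = ((-3 + 1**2) - 5)**2 = ((-3 + 1) - 5)**2 = (-2 - 5)**2 = (-7)**2 = 49)
r(N) = -7 + N**2 + 2*N (r(N) = (N**2 + 2*N) - 7 = -7 + N**2 + 2*N)
93*429 + r(d) = 93*429 + (-7 + 49**2 + 2*49) = 39897 + (-7 + 2401 + 98) = 39897 + 2492 = 42389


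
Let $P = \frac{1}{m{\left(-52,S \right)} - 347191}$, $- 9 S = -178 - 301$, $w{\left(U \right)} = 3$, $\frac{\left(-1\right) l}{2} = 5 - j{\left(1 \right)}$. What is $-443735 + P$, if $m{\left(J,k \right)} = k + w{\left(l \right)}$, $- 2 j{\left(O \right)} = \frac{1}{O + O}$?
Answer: $- \frac{1386322655564}{3124213} \approx -4.4374 \cdot 10^{5}$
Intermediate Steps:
$j{\left(O \right)} = - \frac{1}{4 O}$ ($j{\left(O \right)} = - \frac{1}{2 \left(O + O\right)} = - \frac{1}{2 \cdot 2 O} = - \frac{\frac{1}{2} \frac{1}{O}}{2} = - \frac{1}{4 O}$)
$l = - \frac{21}{2}$ ($l = - 2 \left(5 - - \frac{1}{4 \cdot 1}\right) = - 2 \left(5 - \left(- \frac{1}{4}\right) 1\right) = - 2 \left(5 - - \frac{1}{4}\right) = - 2 \left(5 + \frac{1}{4}\right) = \left(-2\right) \frac{21}{4} = - \frac{21}{2} \approx -10.5$)
$S = \frac{479}{9}$ ($S = - \frac{-178 - 301}{9} = \left(- \frac{1}{9}\right) \left(-479\right) = \frac{479}{9} \approx 53.222$)
$m{\left(J,k \right)} = 3 + k$ ($m{\left(J,k \right)} = k + 3 = 3 + k$)
$P = - \frac{9}{3124213}$ ($P = \frac{1}{\left(3 + \frac{479}{9}\right) - 347191} = \frac{1}{\frac{506}{9} - 347191} = \frac{1}{- \frac{3124213}{9}} = - \frac{9}{3124213} \approx -2.8807 \cdot 10^{-6}$)
$-443735 + P = -443735 - \frac{9}{3124213} = - \frac{1386322655564}{3124213}$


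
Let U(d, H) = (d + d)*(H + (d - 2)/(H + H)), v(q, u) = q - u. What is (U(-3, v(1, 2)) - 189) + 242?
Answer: 44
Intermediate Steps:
U(d, H) = 2*d*(H + (-2 + d)/(2*H)) (U(d, H) = (2*d)*(H + (-2 + d)/((2*H))) = (2*d)*(H + (-2 + d)*(1/(2*H))) = (2*d)*(H + (-2 + d)/(2*H)) = 2*d*(H + (-2 + d)/(2*H)))
(U(-3, v(1, 2)) - 189) + 242 = (-3*(-2 - 3 + 2*(1 - 1*2)²)/(1 - 1*2) - 189) + 242 = (-3*(-2 - 3 + 2*(1 - 2)²)/(1 - 2) - 189) + 242 = (-3*(-2 - 3 + 2*(-1)²)/(-1) - 189) + 242 = (-3*(-1)*(-2 - 3 + 2*1) - 189) + 242 = (-3*(-1)*(-2 - 3 + 2) - 189) + 242 = (-3*(-1)*(-3) - 189) + 242 = (-9 - 189) + 242 = -198 + 242 = 44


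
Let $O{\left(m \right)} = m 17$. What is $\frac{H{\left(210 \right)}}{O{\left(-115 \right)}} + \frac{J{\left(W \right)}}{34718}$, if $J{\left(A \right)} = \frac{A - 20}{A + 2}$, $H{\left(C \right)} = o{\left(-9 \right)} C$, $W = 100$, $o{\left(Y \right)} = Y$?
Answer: $\frac{19685566}{20362107} \approx 0.96677$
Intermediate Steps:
$H{\left(C \right)} = - 9 C$
$J{\left(A \right)} = \frac{-20 + A}{2 + A}$
$O{\left(m \right)} = 17 m$
$\frac{H{\left(210 \right)}}{O{\left(-115 \right)}} + \frac{J{\left(W \right)}}{34718} = \frac{\left(-9\right) 210}{17 \left(-115\right)} + \frac{\frac{1}{2 + 100} \left(-20 + 100\right)}{34718} = - \frac{1890}{-1955} + \frac{1}{102} \cdot 80 \cdot \frac{1}{34718} = \left(-1890\right) \left(- \frac{1}{1955}\right) + \frac{1}{102} \cdot 80 \cdot \frac{1}{34718} = \frac{378}{391} + \frac{40}{51} \cdot \frac{1}{34718} = \frac{378}{391} + \frac{20}{885309} = \frac{19685566}{20362107}$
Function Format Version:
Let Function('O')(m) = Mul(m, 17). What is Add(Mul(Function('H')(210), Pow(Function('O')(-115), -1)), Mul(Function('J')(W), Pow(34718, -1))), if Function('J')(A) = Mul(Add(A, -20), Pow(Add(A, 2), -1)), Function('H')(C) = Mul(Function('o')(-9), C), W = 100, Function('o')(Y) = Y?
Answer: Rational(19685566, 20362107) ≈ 0.96677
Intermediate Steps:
Function('H')(C) = Mul(-9, C)
Function('J')(A) = Mul(Pow(Add(2, A), -1), Add(-20, A)) (Function('J')(A) = Mul(Add(-20, A), Pow(Add(2, A), -1)) = Mul(Pow(Add(2, A), -1), Add(-20, A)))
Function('O')(m) = Mul(17, m)
Add(Mul(Function('H')(210), Pow(Function('O')(-115), -1)), Mul(Function('J')(W), Pow(34718, -1))) = Add(Mul(Mul(-9, 210), Pow(Mul(17, -115), -1)), Mul(Mul(Pow(Add(2, 100), -1), Add(-20, 100)), Pow(34718, -1))) = Add(Mul(-1890, Pow(-1955, -1)), Mul(Mul(Pow(102, -1), 80), Rational(1, 34718))) = Add(Mul(-1890, Rational(-1, 1955)), Mul(Mul(Rational(1, 102), 80), Rational(1, 34718))) = Add(Rational(378, 391), Mul(Rational(40, 51), Rational(1, 34718))) = Add(Rational(378, 391), Rational(20, 885309)) = Rational(19685566, 20362107)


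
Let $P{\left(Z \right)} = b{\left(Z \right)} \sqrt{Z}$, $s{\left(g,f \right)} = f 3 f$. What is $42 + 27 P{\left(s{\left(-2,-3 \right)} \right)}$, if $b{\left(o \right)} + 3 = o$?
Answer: $42 + 1944 \sqrt{3} \approx 3409.1$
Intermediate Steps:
$b{\left(o \right)} = -3 + o$
$s{\left(g,f \right)} = 3 f^{2}$ ($s{\left(g,f \right)} = 3 f f = 3 f^{2}$)
$P{\left(Z \right)} = \sqrt{Z} \left(-3 + Z\right)$ ($P{\left(Z \right)} = \left(-3 + Z\right) \sqrt{Z} = \sqrt{Z} \left(-3 + Z\right)$)
$42 + 27 P{\left(s{\left(-2,-3 \right)} \right)} = 42 + 27 \sqrt{3 \left(-3\right)^{2}} \left(-3 + 3 \left(-3\right)^{2}\right) = 42 + 27 \sqrt{3 \cdot 9} \left(-3 + 3 \cdot 9\right) = 42 + 27 \sqrt{27} \left(-3 + 27\right) = 42 + 27 \cdot 3 \sqrt{3} \cdot 24 = 42 + 27 \cdot 72 \sqrt{3} = 42 + 1944 \sqrt{3}$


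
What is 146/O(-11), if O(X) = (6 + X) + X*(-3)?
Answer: 73/14 ≈ 5.2143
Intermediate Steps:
O(X) = 6 - 2*X (O(X) = (6 + X) - 3*X = 6 - 2*X)
146/O(-11) = 146/(6 - 2*(-11)) = 146/(6 + 22) = 146/28 = 146*(1/28) = 73/14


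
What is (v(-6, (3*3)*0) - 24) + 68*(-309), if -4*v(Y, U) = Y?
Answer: -42069/2 ≈ -21035.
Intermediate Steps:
v(Y, U) = -Y/4
(v(-6, (3*3)*0) - 24) + 68*(-309) = (-¼*(-6) - 24) + 68*(-309) = (3/2 - 24) - 21012 = -45/2 - 21012 = -42069/2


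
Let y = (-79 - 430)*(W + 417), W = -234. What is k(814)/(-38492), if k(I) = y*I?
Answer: 37910829/19246 ≈ 1969.8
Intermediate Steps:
y = -93147 (y = (-79 - 430)*(-234 + 417) = -509*183 = -93147)
k(I) = -93147*I
k(814)/(-38492) = -93147*814/(-38492) = -75821658*(-1/38492) = 37910829/19246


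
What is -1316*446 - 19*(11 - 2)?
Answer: -587107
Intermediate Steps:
-1316*446 - 19*(11 - 2) = -586936 - 19*9 = -586936 - 171 = -587107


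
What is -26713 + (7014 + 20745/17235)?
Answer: -7544256/383 ≈ -19698.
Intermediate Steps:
-26713 + (7014 + 20745/17235) = -26713 + (7014 + 20745*(1/17235)) = -26713 + (7014 + 461/383) = -26713 + 2686823/383 = -7544256/383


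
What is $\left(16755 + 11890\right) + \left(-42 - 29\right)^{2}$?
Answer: $33686$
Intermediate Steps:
$\left(16755 + 11890\right) + \left(-42 - 29\right)^{2} = 28645 + \left(-71\right)^{2} = 28645 + 5041 = 33686$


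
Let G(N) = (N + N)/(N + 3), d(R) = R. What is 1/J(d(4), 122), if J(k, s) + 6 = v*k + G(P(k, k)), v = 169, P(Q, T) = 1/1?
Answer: 2/1341 ≈ 0.0014914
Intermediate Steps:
P(Q, T) = 1
G(N) = 2*N/(3 + N) (G(N) = (2*N)/(3 + N) = 2*N/(3 + N))
J(k, s) = -11/2 + 169*k (J(k, s) = -6 + (169*k + 2*1/(3 + 1)) = -6 + (169*k + 2*1/4) = -6 + (169*k + 2*1*(1/4)) = -6 + (169*k + 1/2) = -6 + (1/2 + 169*k) = -11/2 + 169*k)
1/J(d(4), 122) = 1/(-11/2 + 169*4) = 1/(-11/2 + 676) = 1/(1341/2) = 2/1341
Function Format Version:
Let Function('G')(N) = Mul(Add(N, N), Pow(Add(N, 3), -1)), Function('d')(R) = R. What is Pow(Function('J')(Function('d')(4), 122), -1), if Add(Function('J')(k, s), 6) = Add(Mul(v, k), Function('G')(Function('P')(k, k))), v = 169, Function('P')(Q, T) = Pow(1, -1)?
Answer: Rational(2, 1341) ≈ 0.0014914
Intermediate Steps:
Function('P')(Q, T) = 1
Function('G')(N) = Mul(2, N, Pow(Add(3, N), -1)) (Function('G')(N) = Mul(Mul(2, N), Pow(Add(3, N), -1)) = Mul(2, N, Pow(Add(3, N), -1)))
Function('J')(k, s) = Add(Rational(-11, 2), Mul(169, k)) (Function('J')(k, s) = Add(-6, Add(Mul(169, k), Mul(2, 1, Pow(Add(3, 1), -1)))) = Add(-6, Add(Mul(169, k), Mul(2, 1, Pow(4, -1)))) = Add(-6, Add(Mul(169, k), Mul(2, 1, Rational(1, 4)))) = Add(-6, Add(Mul(169, k), Rational(1, 2))) = Add(-6, Add(Rational(1, 2), Mul(169, k))) = Add(Rational(-11, 2), Mul(169, k)))
Pow(Function('J')(Function('d')(4), 122), -1) = Pow(Add(Rational(-11, 2), Mul(169, 4)), -1) = Pow(Add(Rational(-11, 2), 676), -1) = Pow(Rational(1341, 2), -1) = Rational(2, 1341)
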